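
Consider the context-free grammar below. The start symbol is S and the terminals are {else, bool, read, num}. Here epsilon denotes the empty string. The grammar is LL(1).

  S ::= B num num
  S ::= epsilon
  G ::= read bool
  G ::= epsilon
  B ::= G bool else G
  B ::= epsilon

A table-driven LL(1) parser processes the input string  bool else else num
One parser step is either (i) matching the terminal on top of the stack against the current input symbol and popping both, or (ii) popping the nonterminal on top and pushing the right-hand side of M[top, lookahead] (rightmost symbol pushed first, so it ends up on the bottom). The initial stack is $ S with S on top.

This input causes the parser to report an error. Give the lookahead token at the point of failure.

step 1: stack=$ S  input=bool else else num $  — expand S ::= B num num
step 2: stack=$ num num B  input=bool else else num $  — expand B ::= G bool else G
step 3: stack=$ num num G else bool G  input=bool else else num $  — expand G ::= epsilon
step 4: stack=$ num num G else bool  input=bool else else num $  — match bool
step 5: stack=$ num num G else  input=else else num $  — match else
step 6: stack=$ num num G  input=else num $  — error: M[G, else] is empty

else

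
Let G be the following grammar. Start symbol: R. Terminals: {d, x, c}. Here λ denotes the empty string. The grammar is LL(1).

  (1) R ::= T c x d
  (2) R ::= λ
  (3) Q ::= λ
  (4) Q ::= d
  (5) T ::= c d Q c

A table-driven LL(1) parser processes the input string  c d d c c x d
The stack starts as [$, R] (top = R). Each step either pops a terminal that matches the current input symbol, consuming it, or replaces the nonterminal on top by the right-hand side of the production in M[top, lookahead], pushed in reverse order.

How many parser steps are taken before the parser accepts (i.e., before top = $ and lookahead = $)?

step 1: stack=$ R  input=c d d c c x d $  — expand R ::= T c x d
step 2: stack=$ d x c T  input=c d d c c x d $  — expand T ::= c d Q c
step 3: stack=$ d x c c Q d c  input=c d d c c x d $  — match c
step 4: stack=$ d x c c Q d  input=d d c c x d $  — match d
step 5: stack=$ d x c c Q  input=d c c x d $  — expand Q ::= d
step 6: stack=$ d x c c d  input=d c c x d $  — match d
step 7: stack=$ d x c c  input=c c x d $  — match c
step 8: stack=$ d x c  input=c x d $  — match c
step 9: stack=$ d x  input=x d $  — match x
step 10: stack=$ d  input=d $  — match d
Accept reached after 10 steps.

10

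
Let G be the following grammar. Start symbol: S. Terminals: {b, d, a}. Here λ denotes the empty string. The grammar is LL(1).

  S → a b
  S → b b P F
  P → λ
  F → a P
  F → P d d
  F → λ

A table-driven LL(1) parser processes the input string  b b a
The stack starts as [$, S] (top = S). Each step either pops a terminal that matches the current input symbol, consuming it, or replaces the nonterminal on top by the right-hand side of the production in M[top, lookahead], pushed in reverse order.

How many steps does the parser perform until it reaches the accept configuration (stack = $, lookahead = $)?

7

     Stack      Input    Action
  1  $ S        b b a $  expand S → b b P F
  2  $ F P b b  b b a $  match b
  3  $ F P b    b a $    match b
  4  $ F P      a $      expand P → λ
  5  $ F        a $      expand F → a P
  6  $ P a      a $      match a
  7  $ P        $        expand P → λ
Accept reached after 7 steps.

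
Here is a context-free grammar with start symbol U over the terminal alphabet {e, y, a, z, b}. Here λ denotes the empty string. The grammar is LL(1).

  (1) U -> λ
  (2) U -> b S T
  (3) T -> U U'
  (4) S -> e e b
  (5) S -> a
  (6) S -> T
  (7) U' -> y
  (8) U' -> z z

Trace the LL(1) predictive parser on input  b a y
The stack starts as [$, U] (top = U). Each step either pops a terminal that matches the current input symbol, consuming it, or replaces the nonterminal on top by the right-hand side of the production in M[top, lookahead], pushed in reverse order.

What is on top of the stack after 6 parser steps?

U'

     Stack    Input    Action
  1  $ U      b a y $  expand U -> b S T
  2  $ T S b  b a y $  match b
  3  $ T S    a y $    expand S -> a
  4  $ T a    a y $    match a
  5  $ T      y $      expand T -> U U'
  6  $ U' U   y $      expand U -> λ
Stack after step 6: $ U' (top = U').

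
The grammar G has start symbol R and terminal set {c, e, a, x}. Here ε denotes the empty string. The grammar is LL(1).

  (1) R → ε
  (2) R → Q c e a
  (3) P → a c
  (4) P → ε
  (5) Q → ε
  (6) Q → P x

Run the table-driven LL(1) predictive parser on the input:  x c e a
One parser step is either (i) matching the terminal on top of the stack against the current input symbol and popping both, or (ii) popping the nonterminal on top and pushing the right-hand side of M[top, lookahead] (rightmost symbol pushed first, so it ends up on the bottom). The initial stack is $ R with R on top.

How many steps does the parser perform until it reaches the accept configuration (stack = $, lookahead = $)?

7

     Stack        Input      Action
  1  $ R          x c e a $  expand R → Q c e a
  2  $ a e c Q    x c e a $  expand Q → P x
  3  $ a e c x P  x c e a $  expand P → ε
  4  $ a e c x    x c e a $  match x
  5  $ a e c      c e a $    match c
  6  $ a e        e a $      match e
  7  $ a          a $        match a
Accept reached after 7 steps.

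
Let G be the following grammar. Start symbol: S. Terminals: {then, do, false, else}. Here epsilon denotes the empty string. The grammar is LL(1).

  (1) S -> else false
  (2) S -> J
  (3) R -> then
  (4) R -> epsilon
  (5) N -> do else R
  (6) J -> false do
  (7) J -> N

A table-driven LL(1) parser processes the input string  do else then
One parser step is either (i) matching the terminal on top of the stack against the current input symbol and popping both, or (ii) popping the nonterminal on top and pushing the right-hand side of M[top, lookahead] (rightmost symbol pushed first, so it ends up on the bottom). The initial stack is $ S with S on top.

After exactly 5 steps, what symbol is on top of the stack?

R

step 1: stack=$ S  input=do else then $  — expand S -> J
step 2: stack=$ J  input=do else then $  — expand J -> N
step 3: stack=$ N  input=do else then $  — expand N -> do else R
step 4: stack=$ R else do  input=do else then $  — match do
step 5: stack=$ R else  input=else then $  — match else
Stack after step 5: $ R (top = R).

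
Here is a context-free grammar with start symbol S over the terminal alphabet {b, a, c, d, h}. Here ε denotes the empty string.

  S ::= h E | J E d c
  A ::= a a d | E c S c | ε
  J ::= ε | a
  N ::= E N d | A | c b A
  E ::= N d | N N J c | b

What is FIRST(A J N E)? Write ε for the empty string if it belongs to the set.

{a, b, c, d}

FIRST(J): from J::=ε we get {ε}; from J::=a we get {a}. So FIRST(J) = {ε, a}.
FIRST(S): from S::=h E we get {h}; from S::=J E d c we get {a, b, c, d}. So FIRST(S) = {a, b, c, d, h}.
FIRST(A): from A::=a a d we get {a}; from A::=E c S c we get {a, b, c, d}; from A::=ε we get {ε}. So FIRST(A) = {ε, a, b, c, d}.
FIRST(N): from N::=E N d we get {a, b, c, d}; from N::=A we get {ε, a, b, c, d}; from N::=c b A we get {c}. So FIRST(N) = {ε, a, b, c, d}.
FIRST(E): from E::=N d we get {a, b, c, d}; from E::=N N J c we get {a, b, c, d}; from E::=b we get {b}. So FIRST(E) = {a, b, c, d}.
FIRST(A J N E): take FIRST of each symbol in turn, carrying on past any symbol whose FIRST contains ε; result {a, b, c, d}.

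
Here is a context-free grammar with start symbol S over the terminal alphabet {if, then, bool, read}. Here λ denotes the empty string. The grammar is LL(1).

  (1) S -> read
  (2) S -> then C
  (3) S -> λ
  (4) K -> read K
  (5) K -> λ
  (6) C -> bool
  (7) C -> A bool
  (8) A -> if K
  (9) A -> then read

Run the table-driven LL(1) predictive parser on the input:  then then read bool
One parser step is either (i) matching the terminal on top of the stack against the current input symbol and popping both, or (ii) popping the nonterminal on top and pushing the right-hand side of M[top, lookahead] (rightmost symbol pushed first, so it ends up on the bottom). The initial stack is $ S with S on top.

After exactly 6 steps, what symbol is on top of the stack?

step 1: stack=$ S  input=then then read bool $  — expand S -> then C
step 2: stack=$ C then  input=then then read bool $  — match then
step 3: stack=$ C  input=then read bool $  — expand C -> A bool
step 4: stack=$ bool A  input=then read bool $  — expand A -> then read
step 5: stack=$ bool read then  input=then read bool $  — match then
step 6: stack=$ bool read  input=read bool $  — match read
Stack after step 6: $ bool (top = bool).

bool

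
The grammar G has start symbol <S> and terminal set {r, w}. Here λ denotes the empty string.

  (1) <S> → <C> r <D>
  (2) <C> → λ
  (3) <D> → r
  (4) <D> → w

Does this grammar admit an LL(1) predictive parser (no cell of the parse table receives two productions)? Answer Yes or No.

FIRST(<S>) = {r}
FIRST(<C>) = {λ}
FIRST(<D>) = {r, w}
FOLLOW(<S>) = {$}
FOLLOW(<C>) = {r}
FOLLOW(<D>) = {$}
Each cell of M receives at most one production.

Yes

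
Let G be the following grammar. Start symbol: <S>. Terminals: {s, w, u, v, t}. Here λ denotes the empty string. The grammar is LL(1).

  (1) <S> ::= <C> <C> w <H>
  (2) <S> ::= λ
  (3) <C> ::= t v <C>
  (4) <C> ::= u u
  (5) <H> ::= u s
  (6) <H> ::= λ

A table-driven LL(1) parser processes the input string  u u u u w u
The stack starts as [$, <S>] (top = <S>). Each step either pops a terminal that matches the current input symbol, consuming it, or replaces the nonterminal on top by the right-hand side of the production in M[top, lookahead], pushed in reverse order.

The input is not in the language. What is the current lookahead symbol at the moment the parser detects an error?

step 1: stack=$ <S>  input=u u u u w u $  — expand <S> ::= <C> <C> w <H>
step 2: stack=$ <H> w <C> <C>  input=u u u u w u $  — expand <C> ::= u u
step 3: stack=$ <H> w <C> u u  input=u u u u w u $  — match u
step 4: stack=$ <H> w <C> u  input=u u u w u $  — match u
step 5: stack=$ <H> w <C>  input=u u w u $  — expand <C> ::= u u
step 6: stack=$ <H> w u u  input=u u w u $  — match u
step 7: stack=$ <H> w u  input=u w u $  — match u
step 8: stack=$ <H> w  input=w u $  — match w
step 9: stack=$ <H>  input=u $  — expand <H> ::= u s
step 10: stack=$ s u  input=u $  — match u
step 11: stack=$ s  input=$  — error: top is terminal s but lookahead is $

$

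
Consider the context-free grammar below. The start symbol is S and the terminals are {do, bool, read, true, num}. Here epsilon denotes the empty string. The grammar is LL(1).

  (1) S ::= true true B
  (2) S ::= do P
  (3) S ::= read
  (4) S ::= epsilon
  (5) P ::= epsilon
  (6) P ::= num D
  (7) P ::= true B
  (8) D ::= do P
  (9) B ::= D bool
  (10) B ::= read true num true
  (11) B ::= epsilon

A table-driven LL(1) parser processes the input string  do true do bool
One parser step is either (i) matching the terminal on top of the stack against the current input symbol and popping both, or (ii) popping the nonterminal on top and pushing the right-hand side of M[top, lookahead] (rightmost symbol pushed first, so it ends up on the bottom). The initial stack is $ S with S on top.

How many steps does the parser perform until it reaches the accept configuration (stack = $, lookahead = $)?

     Stack        Input              Action
  1  $ S          do true do bool $  expand S ::= do P
  2  $ P do       do true do bool $  match do
  3  $ P          true do bool $     expand P ::= true B
  4  $ B true     true do bool $     match true
  5  $ B          do bool $          expand B ::= D bool
  6  $ bool D     do bool $          expand D ::= do P
  7  $ bool P do  do bool $          match do
  8  $ bool P     bool $             expand P ::= epsilon
  9  $ bool       bool $             match bool
Accept reached after 9 steps.

9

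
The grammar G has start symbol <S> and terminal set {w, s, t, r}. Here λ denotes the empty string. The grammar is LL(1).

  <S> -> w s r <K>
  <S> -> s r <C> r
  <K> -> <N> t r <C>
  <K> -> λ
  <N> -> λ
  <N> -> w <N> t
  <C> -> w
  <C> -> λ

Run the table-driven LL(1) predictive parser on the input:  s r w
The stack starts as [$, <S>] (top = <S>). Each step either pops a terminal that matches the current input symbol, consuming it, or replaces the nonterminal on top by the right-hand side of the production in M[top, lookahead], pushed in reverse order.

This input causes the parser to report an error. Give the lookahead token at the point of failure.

$

     Stack        Input    Action
  1  $ <S>        s r w $  expand <S> -> s r <C> r
  2  $ r <C> r s  s r w $  match s
  3  $ r <C> r    r w $    match r
  4  $ r <C>      w $      expand <C> -> w
  5  $ r w        w $      match w
  6  $ r          $        error: top is terminal r but lookahead is $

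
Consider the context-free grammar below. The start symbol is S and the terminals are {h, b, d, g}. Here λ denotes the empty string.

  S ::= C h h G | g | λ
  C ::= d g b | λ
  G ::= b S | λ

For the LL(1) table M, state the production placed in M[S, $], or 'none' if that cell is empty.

S ::= λ

FIRST(C) = {λ, d}
FIRST(G) = {λ, b}
FIRST(S) = {λ, d, g, h}  (via C h h G)
FOLLOW(S) includes $ since S is the start symbol.
FOLLOW(S): in G::=b S, the suffix after S is empty, so FOLLOW(S) ⊇ FOLLOW(G) = {$}. Thus FOLLOW(S) = {$}.
FOLLOW(G): in S::=C h h G, the suffix after G is empty, so FOLLOW(G) ⊇ FOLLOW(S) = {$}. Thus FOLLOW(G) = {$}.
For S ::= C h h G: FIRST(C h h G) = {d, h}, so it goes in M[S, t] for t ∈ {d, h}.
For S ::= g: FIRST(g) = {g}, so it goes in M[S, t] for t ∈ {g}.
For S ::= λ: FIRST(λ) = {λ}, so it goes in M[S, t] for t ∈ {}; since λ ∈ FIRST, also for every t ∈ FOLLOW(S) = {$}.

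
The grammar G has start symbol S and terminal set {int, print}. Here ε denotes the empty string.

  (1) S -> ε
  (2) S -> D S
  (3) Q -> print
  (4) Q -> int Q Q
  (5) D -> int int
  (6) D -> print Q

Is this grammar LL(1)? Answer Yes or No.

Yes

FIRST(S) = {ε, int, print}
FIRST(Q) = {int, print}
FIRST(D) = {int, print}
FOLLOW(S) = {$}
FOLLOW(Q) = {$, int, print}
FOLLOW(D) = {$, int, print}
Each cell of M receives at most one production.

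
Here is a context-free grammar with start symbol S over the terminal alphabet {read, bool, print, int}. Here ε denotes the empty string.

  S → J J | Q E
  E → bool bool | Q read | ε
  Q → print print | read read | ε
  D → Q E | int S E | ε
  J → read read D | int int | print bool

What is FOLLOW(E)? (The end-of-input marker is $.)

FIRST(Q): from Q→print print we get {print}; from Q→read read we get {read}; from Q→ε we get {ε}. So FIRST(Q) = {ε, print, read}.
FIRST(J): from J→read read D we get {read}; from J→int int we get {int}; from J→print bool we get {print}. So FIRST(J) = {int, print, read}.
FIRST(E): from E→bool bool we get {bool}; from E→Q read we get {print, read}; from E→ε we get {ε}. So FIRST(E) = {ε, bool, print, read}.
FIRST(S): from S→J J we get {int, print, read}; from S→Q E we get {ε, bool, print, read}. So FIRST(S) = {ε, bool, int, print, read}.
FIRST(D): from D→Q E we get {ε, bool, print, read}; from D→int S E we get {int}; from D→ε we get {ε}. So FIRST(D) = {ε, bool, int, print, read}.
FOLLOW(S) includes $ since S is the start symbol.
FOLLOW(S): in D→int S E, S is followed by E with FIRST {ε, bool, print, read}; in D→int S E, the suffix after S is nullable, so FOLLOW(S) ⊇ FOLLOW(D) = {$, bool, int, print, read}. Thus FOLLOW(S) = {$, bool, int, print, read}.
FOLLOW(J): in S→J J (occurrence 1), J is followed by J with FIRST {int, print, read}; in S→J J (occurrence 2), the suffix after J is empty, so FOLLOW(J) ⊇ FOLLOW(S) = {$, bool, int, print, read}. Thus FOLLOW(J) = {$, bool, int, print, read}.
FOLLOW(D): in J→read read D, the suffix after D is empty, so FOLLOW(D) ⊇ FOLLOW(J) = {$, bool, int, print, read}. Thus FOLLOW(D) = {$, bool, int, print, read}.
FOLLOW(E): in S→Q E, the suffix after E is empty, so FOLLOW(E) ⊇ FOLLOW(S) = {$, bool, int, print, read}; in D→Q E, the suffix after E is empty, so FOLLOW(E) ⊇ FOLLOW(D) = {$, bool, int, print, read}; in D→int S E, the suffix after E is empty, so FOLLOW(E) ⊇ FOLLOW(D) = {$, bool, int, print, read}. Thus FOLLOW(E) = {$, bool, int, print, read}.
FOLLOW(Q): in S→Q E, Q is followed by E with FIRST {ε, bool, print, read}; in S→Q E, the suffix after Q is nullable, so FOLLOW(Q) ⊇ FOLLOW(S) = {$, bool, int, print, read}; in E→Q read, Q is followed by read with FIRST {read}; in D→Q E, Q is followed by E with FIRST {ε, bool, print, read}; in D→Q E, the suffix after Q is nullable, so FOLLOW(Q) ⊇ FOLLOW(D) = {$, bool, int, print, read}. Thus FOLLOW(Q) = {$, bool, int, print, read}.

{$, bool, int, print, read}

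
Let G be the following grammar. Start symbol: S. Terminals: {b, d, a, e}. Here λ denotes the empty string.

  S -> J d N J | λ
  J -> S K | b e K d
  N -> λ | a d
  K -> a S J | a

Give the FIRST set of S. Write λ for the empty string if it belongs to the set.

FIRST(N) = {λ, a}
FIRST(K) = {a}
FIRST(S) = {λ, a, b}  (via J d N J)
FIRST(J) = {a, b}  (via S K)

{λ, a, b}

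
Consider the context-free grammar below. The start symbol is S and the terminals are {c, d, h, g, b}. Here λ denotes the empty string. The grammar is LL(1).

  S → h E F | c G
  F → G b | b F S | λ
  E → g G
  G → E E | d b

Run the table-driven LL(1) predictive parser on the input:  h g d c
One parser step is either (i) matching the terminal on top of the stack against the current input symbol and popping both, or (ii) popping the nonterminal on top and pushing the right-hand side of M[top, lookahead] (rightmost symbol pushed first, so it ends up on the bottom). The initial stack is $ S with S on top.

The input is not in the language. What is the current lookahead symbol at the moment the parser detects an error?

     Stack    Input      Action
  1  $ S      h g d c $  expand S → h E F
  2  $ F E h  h g d c $  match h
  3  $ F E    g d c $    expand E → g G
  4  $ F G g  g d c $    match g
  5  $ F G    d c $      expand G → d b
  6  $ F b d  d c $      match d
  7  $ F b    c $        error: top is terminal b but lookahead is c

c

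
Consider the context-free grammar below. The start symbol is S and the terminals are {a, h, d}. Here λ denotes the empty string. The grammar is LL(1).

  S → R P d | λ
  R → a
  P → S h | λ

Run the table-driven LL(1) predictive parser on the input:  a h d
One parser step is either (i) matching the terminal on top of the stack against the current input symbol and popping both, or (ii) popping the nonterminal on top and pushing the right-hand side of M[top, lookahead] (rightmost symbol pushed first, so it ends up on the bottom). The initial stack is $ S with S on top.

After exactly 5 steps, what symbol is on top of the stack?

h

step 1: stack=$ S  input=a h d $  — expand S → R P d
step 2: stack=$ d P R  input=a h d $  — expand R → a
step 3: stack=$ d P a  input=a h d $  — match a
step 4: stack=$ d P  input=h d $  — expand P → S h
step 5: stack=$ d h S  input=h d $  — expand S → λ
Stack after step 5: $ d h (top = h).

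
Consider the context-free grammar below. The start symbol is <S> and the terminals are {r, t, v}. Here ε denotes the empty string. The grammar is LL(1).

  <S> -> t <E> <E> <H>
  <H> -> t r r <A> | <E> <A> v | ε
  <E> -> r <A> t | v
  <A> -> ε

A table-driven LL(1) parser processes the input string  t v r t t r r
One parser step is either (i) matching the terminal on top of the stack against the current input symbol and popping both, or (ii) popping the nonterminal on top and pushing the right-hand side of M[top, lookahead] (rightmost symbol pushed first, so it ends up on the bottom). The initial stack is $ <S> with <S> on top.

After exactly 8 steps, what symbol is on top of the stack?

step 1: stack=$ <S>  input=t v r t t r r $  — expand <S> -> t <E> <E> <H>
step 2: stack=$ <H> <E> <E> t  input=t v r t t r r $  — match t
step 3: stack=$ <H> <E> <E>  input=v r t t r r $  — expand <E> -> v
step 4: stack=$ <H> <E> v  input=v r t t r r $  — match v
step 5: stack=$ <H> <E>  input=r t t r r $  — expand <E> -> r <A> t
step 6: stack=$ <H> t <A> r  input=r t t r r $  — match r
step 7: stack=$ <H> t <A>  input=t t r r $  — expand <A> -> ε
step 8: stack=$ <H> t  input=t t r r $  — match t
Stack after step 8: $ <H> (top = <H>).

<H>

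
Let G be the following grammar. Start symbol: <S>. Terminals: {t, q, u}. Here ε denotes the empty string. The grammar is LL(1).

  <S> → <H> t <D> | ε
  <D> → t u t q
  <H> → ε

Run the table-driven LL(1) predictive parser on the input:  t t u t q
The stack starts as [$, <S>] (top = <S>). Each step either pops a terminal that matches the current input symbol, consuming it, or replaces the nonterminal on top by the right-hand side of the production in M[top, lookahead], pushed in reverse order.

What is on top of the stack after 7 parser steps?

q

     Stack        Input        Action
  1  $ <S>        t t u t q $  expand <S> → <H> t <D>
  2  $ <D> t <H>  t t u t q $  expand <H> → ε
  3  $ <D> t      t t u t q $  match t
  4  $ <D>        t u t q $    expand <D> → t u t q
  5  $ q t u t    t u t q $    match t
  6  $ q t u      u t q $      match u
  7  $ q t        t q $        match t
Stack after step 7: $ q (top = q).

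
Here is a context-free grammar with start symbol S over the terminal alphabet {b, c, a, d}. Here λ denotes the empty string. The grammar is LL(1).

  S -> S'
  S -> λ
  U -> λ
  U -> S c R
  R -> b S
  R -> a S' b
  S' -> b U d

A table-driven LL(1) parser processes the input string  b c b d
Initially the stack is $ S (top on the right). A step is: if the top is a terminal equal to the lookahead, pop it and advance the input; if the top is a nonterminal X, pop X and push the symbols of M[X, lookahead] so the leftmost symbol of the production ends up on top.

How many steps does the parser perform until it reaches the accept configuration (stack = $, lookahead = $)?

      Stack      Input      Action
   1  $ S        b c b d $  expand S -> S'
   2  $ S'       b c b d $  expand S' -> b U d
   3  $ d U b    b c b d $  match b
   4  $ d U      c b d $    expand U -> S c R
   5  $ d R c S  c b d $    expand S -> λ
   6  $ d R c    c b d $    match c
   7  $ d R      b d $      expand R -> b S
   8  $ d S b    b d $      match b
   9  $ d S      d $        expand S -> λ
  10  $ d        d $        match d
Accept reached after 10 steps.

10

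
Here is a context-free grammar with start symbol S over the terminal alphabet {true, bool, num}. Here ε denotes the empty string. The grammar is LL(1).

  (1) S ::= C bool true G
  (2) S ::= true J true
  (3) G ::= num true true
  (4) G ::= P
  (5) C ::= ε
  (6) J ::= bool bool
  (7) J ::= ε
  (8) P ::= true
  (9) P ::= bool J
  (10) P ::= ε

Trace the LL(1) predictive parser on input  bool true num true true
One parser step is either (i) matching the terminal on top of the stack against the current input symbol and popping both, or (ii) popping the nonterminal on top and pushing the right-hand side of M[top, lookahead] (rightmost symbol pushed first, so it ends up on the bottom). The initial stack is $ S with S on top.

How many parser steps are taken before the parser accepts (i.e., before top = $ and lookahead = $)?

8

step 1: stack=$ S  input=bool true num true true $  — expand S ::= C bool true G
step 2: stack=$ G true bool C  input=bool true num true true $  — expand C ::= ε
step 3: stack=$ G true bool  input=bool true num true true $  — match bool
step 4: stack=$ G true  input=true num true true $  — match true
step 5: stack=$ G  input=num true true $  — expand G ::= num true true
step 6: stack=$ true true num  input=num true true $  — match num
step 7: stack=$ true true  input=true true $  — match true
step 8: stack=$ true  input=true $  — match true
Accept reached after 8 steps.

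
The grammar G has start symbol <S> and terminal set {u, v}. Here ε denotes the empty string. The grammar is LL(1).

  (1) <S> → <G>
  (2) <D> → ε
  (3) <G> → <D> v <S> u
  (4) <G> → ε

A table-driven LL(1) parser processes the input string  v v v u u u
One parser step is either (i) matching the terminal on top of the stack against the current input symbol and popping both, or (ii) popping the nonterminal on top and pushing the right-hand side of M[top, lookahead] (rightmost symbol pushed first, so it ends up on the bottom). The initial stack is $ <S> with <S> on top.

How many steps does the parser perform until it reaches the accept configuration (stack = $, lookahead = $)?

      Stack              Input          Action
   1  $ <S>              v v v u u u $  expand <S> → <G>
   2  $ <G>              v v v u u u $  expand <G> → <D> v <S> u
   3  $ u <S> v <D>      v v v u u u $  expand <D> → ε
   4  $ u <S> v          v v v u u u $  match v
   5  $ u <S>            v v u u u $    expand <S> → <G>
   6  $ u <G>            v v u u u $    expand <G> → <D> v <S> u
   7  $ u u <S> v <D>    v v u u u $    expand <D> → ε
   8  $ u u <S> v        v v u u u $    match v
   9  $ u u <S>          v u u u $      expand <S> → <G>
  10  $ u u <G>          v u u u $      expand <G> → <D> v <S> u
  11  $ u u u <S> v <D>  v u u u $      expand <D> → ε
  12  $ u u u <S> v      v u u u $      match v
  13  $ u u u <S>        u u u $        expand <S> → <G>
  14  $ u u u <G>        u u u $        expand <G> → ε
  15  $ u u u            u u u $        match u
  16  $ u u              u u $          match u
  17  $ u                u $            match u
Accept reached after 17 steps.

17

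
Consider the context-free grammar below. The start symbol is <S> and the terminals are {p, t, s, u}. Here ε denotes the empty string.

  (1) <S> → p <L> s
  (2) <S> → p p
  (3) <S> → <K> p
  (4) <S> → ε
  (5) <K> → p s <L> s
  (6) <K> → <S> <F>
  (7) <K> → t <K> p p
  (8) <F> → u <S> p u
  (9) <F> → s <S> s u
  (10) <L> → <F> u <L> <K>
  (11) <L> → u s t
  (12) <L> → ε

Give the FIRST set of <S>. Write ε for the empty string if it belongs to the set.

FIRST(<F>): from <F>→u <S> p u we get {u}; from <F>→s <S> s u we get {s}. So FIRST(<F>) = {s, u}.
FIRST(<L>): from <L>→<F> u <L> <K> we get {s, u}; from <L>→u s t we get {u}; from <L>→ε we get {ε}. So FIRST(<L>) = {ε, s, u}.
FIRST(<S>): from <S>→p <L> s we get {p}; from <S>→p p we get {p}; from <S>→<K> p we get {p, s, t, u}; from <S>→ε we get {ε}. So FIRST(<S>) = {ε, p, s, t, u}.
FIRST(<K>): from <K>→p s <L> s we get {p}; from <K>→<S> <F> we get {p, s, t, u}; from <K>→t <K> p p we get {t}. So FIRST(<K>) = {p, s, t, u}.

{ε, p, s, t, u}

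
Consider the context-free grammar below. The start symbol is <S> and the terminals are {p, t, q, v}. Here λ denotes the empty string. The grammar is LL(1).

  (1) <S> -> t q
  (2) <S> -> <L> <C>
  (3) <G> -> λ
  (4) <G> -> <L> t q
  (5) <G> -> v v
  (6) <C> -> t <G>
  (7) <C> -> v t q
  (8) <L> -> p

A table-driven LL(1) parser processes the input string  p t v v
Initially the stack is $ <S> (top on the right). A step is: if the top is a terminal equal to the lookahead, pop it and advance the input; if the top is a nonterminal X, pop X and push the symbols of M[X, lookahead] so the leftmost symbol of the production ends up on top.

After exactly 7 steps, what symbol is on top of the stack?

     Stack      Input      Action
  1  $ <S>      p t v v $  expand <S> -> <L> <C>
  2  $ <C> <L>  p t v v $  expand <L> -> p
  3  $ <C> p    p t v v $  match p
  4  $ <C>      t v v $    expand <C> -> t <G>
  5  $ <G> t    t v v $    match t
  6  $ <G>      v v $      expand <G> -> v v
  7  $ v v      v v $      match v
Stack after step 7: $ v (top = v).

v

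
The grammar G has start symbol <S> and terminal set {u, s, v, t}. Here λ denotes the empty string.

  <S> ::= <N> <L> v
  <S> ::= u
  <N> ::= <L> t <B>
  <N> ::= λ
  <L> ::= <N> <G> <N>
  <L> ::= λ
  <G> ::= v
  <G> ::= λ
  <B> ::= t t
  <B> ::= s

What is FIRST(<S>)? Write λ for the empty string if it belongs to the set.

FIRST(<G>): from <G>::=v we get {v}; from <G>::=λ we get {λ}. So FIRST(<G>) = {λ, v}.
FIRST(<B>): from <B>::=t t we get {t}; from <B>::=s we get {s}. So FIRST(<B>) = {s, t}.
FIRST(<S>): from <S>::=<N> <L> v we get {t, v}; from <S>::=u we get {u}. So FIRST(<S>) = {t, u, v}.
FIRST(<N>): from <N>::=<L> t <B> we get {t, v}; from <N>::=λ we get {λ}. So FIRST(<N>) = {λ, t, v}.
FIRST(<L>): from <L>::=<N> <G> <N> we get {λ, t, v}; from <L>::=λ we get {λ}. So FIRST(<L>) = {λ, t, v}.

{t, u, v}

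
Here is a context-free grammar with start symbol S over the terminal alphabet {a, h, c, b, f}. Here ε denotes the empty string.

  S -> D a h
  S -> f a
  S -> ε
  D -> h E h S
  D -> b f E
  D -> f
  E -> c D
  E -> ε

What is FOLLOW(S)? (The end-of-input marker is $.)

{$, a, h}

FIRST(D): from D->h E h S we get {h}; from D->b f E we get {b}; from D->f we get {f}. So FIRST(D) = {b, f, h}.
FIRST(E): from E->c D we get {c}; from E->ε we get {ε}. So FIRST(E) = {ε, c}.
FIRST(S): from S->D a h we get {b, f, h}; from S->f a we get {f}; from S->ε we get {ε}. So FIRST(S) = {ε, b, f, h}.
FOLLOW(S) includes $ since S is the start symbol.
FOLLOW(S): in D->h E h S, the suffix after S is empty, so FOLLOW(S) ⊇ FOLLOW(D) = {a, h}. Thus FOLLOW(S) = {$, a, h}.
FOLLOW(D): in S->D a h, D is followed by a h with FIRST {a}; in E->c D, the suffix after D is empty, so FOLLOW(D) ⊇ FOLLOW(E) = {a, h}. Thus FOLLOW(D) = {a, h}.
FOLLOW(E): in D->h E h S, E is followed by h S with FIRST {h}; in D->b f E, the suffix after E is empty, so FOLLOW(E) ⊇ FOLLOW(D) = {a, h}. Thus FOLLOW(E) = {a, h}.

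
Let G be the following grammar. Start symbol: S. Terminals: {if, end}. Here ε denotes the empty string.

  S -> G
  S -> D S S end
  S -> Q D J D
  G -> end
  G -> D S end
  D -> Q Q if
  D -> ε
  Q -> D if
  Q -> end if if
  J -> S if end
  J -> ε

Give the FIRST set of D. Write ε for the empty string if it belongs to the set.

FIRST(S) = {end, if}  (via G, D S S end, Q D J D)
FIRST(J) = {ε, end, if}  (via S if end)
FIRST(G) = {end, if}  (via D S end)
FIRST(D) = {ε, end, if}  (via Q Q if)
FIRST(Q) = {end, if}  (via D if)

{ε, end, if}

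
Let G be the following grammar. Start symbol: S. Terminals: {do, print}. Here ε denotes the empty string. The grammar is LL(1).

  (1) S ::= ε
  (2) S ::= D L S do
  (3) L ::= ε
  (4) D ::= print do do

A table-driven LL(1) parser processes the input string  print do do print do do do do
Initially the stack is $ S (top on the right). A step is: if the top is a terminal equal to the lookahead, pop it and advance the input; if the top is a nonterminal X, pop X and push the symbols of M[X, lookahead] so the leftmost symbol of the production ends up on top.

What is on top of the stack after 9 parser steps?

     Stack                    Input                            Action
  1  $ S                      print do do print do do do do $  expand S ::= D L S do
  2  $ do S L D               print do do print do do do do $  expand D ::= print do do
  3  $ do S L do do print     print do do print do do do do $  match print
  4  $ do S L do do           do do print do do do do $        match do
  5  $ do S L do              do print do do do do $           match do
  6  $ do S L                 print do do do do $              expand L ::= ε
  7  $ do S                   print do do do do $              expand S ::= D L S do
  8  $ do do S L D            print do do do do $              expand D ::= print do do
  9  $ do do S L do do print  print do do do do $              match print
Stack after step 9: $ do do S L do do (top = do).

do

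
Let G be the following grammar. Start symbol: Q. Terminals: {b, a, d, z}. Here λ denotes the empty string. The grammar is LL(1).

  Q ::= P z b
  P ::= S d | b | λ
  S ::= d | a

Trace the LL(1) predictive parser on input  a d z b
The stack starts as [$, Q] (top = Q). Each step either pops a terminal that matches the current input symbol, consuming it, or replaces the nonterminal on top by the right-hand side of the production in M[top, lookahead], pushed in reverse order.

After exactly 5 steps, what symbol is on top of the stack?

z

     Stack      Input      Action
  1  $ Q        a d z b $  expand Q ::= P z b
  2  $ b z P    a d z b $  expand P ::= S d
  3  $ b z d S  a d z b $  expand S ::= a
  4  $ b z d a  a d z b $  match a
  5  $ b z d    d z b $    match d
Stack after step 5: $ b z (top = z).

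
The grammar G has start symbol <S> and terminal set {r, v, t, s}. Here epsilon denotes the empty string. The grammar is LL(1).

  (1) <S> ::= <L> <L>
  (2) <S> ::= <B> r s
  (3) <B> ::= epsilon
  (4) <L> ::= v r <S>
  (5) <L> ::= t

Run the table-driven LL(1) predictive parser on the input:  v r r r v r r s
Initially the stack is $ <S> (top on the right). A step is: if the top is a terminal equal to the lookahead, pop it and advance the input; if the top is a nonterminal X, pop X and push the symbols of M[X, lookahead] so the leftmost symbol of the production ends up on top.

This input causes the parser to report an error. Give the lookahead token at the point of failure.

     Stack          Input              Action
  1  $ <S>          v r r r v r r s $  expand <S> ::= <L> <L>
  2  $ <L> <L>      v r r r v r r s $  expand <L> ::= v r <S>
  3  $ <L> <S> r v  v r r r v r r s $  match v
  4  $ <L> <S> r    r r r v r r s $    match r
  5  $ <L> <S>      r r v r r s $      expand <S> ::= <B> r s
  6  $ <L> s r <B>  r r v r r s $      expand <B> ::= epsilon
  7  $ <L> s r      r r v r r s $      match r
  8  $ <L> s        r v r r s $        error: top is terminal s but lookahead is r

r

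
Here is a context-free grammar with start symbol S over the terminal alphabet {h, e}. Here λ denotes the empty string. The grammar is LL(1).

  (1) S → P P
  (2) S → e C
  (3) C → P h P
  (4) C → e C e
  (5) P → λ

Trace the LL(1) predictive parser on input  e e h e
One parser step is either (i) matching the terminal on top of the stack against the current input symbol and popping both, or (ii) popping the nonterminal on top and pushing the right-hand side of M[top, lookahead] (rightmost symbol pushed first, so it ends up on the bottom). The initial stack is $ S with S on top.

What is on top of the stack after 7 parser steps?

step 1: stack=$ S  input=e e h e $  — expand S → e C
step 2: stack=$ C e  input=e e h e $  — match e
step 3: stack=$ C  input=e h e $  — expand C → e C e
step 4: stack=$ e C e  input=e h e $  — match e
step 5: stack=$ e C  input=h e $  — expand C → P h P
step 6: stack=$ e P h P  input=h e $  — expand P → λ
step 7: stack=$ e P h  input=h e $  — match h
Stack after step 7: $ e P (top = P).

P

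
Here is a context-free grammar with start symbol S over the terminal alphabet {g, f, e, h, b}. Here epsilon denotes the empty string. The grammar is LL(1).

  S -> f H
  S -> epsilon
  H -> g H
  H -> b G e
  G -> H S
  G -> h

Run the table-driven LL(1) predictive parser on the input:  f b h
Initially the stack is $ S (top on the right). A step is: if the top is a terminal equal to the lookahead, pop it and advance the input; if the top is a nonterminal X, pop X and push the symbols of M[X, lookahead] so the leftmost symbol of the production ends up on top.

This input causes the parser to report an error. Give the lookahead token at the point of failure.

step 1: stack=$ S  input=f b h $  — expand S -> f H
step 2: stack=$ H f  input=f b h $  — match f
step 3: stack=$ H  input=b h $  — expand H -> b G e
step 4: stack=$ e G b  input=b h $  — match b
step 5: stack=$ e G  input=h $  — expand G -> h
step 6: stack=$ e h  input=h $  — match h
step 7: stack=$ e  input=$  — error: top is terminal e but lookahead is $

$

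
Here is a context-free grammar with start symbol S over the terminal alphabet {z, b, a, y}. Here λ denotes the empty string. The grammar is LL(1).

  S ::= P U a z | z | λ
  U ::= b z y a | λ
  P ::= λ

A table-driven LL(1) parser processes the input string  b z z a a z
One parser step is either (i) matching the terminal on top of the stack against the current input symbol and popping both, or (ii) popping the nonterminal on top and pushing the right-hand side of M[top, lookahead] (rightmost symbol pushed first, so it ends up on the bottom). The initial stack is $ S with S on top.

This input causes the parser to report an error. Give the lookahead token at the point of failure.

z

step 1: stack=$ S  input=b z z a a z $  — expand S ::= P U a z
step 2: stack=$ z a U P  input=b z z a a z $  — expand P ::= λ
step 3: stack=$ z a U  input=b z z a a z $  — expand U ::= b z y a
step 4: stack=$ z a a y z b  input=b z z a a z $  — match b
step 5: stack=$ z a a y z  input=z z a a z $  — match z
step 6: stack=$ z a a y  input=z a a z $  — error: top is terminal y but lookahead is z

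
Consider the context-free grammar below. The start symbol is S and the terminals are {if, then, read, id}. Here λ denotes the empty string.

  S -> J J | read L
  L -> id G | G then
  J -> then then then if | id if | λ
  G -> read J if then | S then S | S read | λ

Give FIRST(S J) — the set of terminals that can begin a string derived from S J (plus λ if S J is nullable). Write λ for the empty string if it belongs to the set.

{λ, id, read, then}

FIRST(J): from J->then then then if we get {then}; from J->id if we get {id}; from J->λ we get {λ}. So FIRST(J) = {λ, id, then}.
FIRST(S): from S->J J we get {λ, id, then}; from S->read L we get {read}. So FIRST(S) = {λ, id, read, then}.
FIRST(G): from G->read J if then we get {read}; from G->S then S we get {id, read, then}; from G->S read we get {id, read, then}; from G->λ we get {λ}. So FIRST(G) = {λ, id, read, then}.
FIRST(L): from L->id G we get {id}; from L->G then we get {id, read, then}. So FIRST(L) = {id, read, then}.
FIRST(S J): take FIRST of each symbol in turn, carrying on past any symbol whose FIRST contains λ; result {λ, id, read, then}.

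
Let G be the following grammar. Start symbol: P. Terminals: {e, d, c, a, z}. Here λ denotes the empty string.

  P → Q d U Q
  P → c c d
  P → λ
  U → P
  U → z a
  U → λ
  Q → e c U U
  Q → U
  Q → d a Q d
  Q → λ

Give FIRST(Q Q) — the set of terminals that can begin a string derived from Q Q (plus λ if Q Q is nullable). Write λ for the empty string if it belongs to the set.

{λ, c, d, e, z}

FIRST(P): from P→Q d U Q we get {c, d, e, z}; from P→c c d we get {c}; from P→λ we get {λ}. So FIRST(P) = {λ, c, d, e, z}.
FIRST(U): from U→P we get {λ, c, d, e, z}; from U→z a we get {z}; from U→λ we get {λ}. So FIRST(U) = {λ, c, d, e, z}.
FIRST(Q): from Q→e c U U we get {e}; from Q→U we get {λ, c, d, e, z}; from Q→d a Q d we get {d}; from Q→λ we get {λ}. So FIRST(Q) = {λ, c, d, e, z}.
FIRST(Q Q): take FIRST of each symbol in turn, carrying on past any symbol whose FIRST contains λ; result {λ, c, d, e, z}.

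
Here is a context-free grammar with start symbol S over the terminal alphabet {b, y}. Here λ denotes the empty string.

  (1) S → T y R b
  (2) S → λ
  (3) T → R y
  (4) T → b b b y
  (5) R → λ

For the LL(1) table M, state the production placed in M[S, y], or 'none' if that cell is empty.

S → T y R b

FIRST(R) = {λ}
FIRST(T) = {b, y}  (via R y)
FIRST(S) = {λ, b, y}  (via T y R b)
FOLLOW(S) includes $ since S is the start symbol.
FOLLOW(S): S appears on no right-hand side. Thus FOLLOW(S) = {$}.
For S → T y R b: FIRST(T y R b) = {b, y}, so it goes in M[S, t] for t ∈ {b, y}.
For S → λ: FIRST(λ) = {λ}, so it goes in M[S, t] for t ∈ {}; since λ ∈ FIRST, also for every t ∈ FOLLOW(S) = {$}.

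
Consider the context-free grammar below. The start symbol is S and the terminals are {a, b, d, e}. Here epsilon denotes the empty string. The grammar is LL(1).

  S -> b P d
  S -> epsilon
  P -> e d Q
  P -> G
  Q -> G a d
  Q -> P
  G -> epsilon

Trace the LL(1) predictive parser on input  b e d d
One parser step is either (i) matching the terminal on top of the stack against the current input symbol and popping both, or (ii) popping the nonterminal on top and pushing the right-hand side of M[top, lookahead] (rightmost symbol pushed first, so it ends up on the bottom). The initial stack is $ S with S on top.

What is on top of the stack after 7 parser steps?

G

     Stack      Input      Action
  1  $ S        b e d d $  expand S -> b P d
  2  $ d P b    b e d d $  match b
  3  $ d P      e d d $    expand P -> e d Q
  4  $ d Q d e  e d d $    match e
  5  $ d Q d    d d $      match d
  6  $ d Q      d $        expand Q -> P
  7  $ d P      d $        expand P -> G
Stack after step 7: $ d G (top = G).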